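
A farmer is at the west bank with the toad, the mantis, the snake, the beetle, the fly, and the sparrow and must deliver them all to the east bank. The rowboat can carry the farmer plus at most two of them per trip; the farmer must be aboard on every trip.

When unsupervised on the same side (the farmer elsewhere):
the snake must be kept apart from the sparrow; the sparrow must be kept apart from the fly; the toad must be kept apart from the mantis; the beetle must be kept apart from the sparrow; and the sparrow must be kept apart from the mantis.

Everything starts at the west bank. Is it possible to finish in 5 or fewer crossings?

Counting alone: the farmer can take at most 2 across per trip to the east bank, so moving all 6 needs at least 3 loaded trips out, with a return between consecutive ones — at least 5 crossings.
The safety rule pushes this higher. Following every safe sequence of crossings, the most of the 6 that can be at the east bank as the rowboat arrives there on crossing 5 is 5 — never all 6.
So the move cannot be finished within 5 crossings. (The shortest complete plan takes 7:)
1. Farmer goes to the east bank with the sparrow and the toad.  [the west bank: the beetle, the fly, the mantis, the snake | the east bank: the sparrow, the toad]
2. Farmer goes back to the west bank alone.  [the west bank: the beetle, the fly, the mantis, the snake | the east bank: the sparrow, the toad]
3. Farmer goes to the east bank with the mantis and the snake.  [the west bank: the beetle, the fly | the east bank: the mantis, the snake, the sparrow, the toad]
4. Farmer goes back to the west bank with the sparrow and the toad.  [the west bank: the beetle, the fly, the sparrow, the toad | the east bank: the mantis, the snake]
5. Farmer goes to the east bank with the beetle and the fly.  [the west bank: the sparrow, the toad | the east bank: the beetle, the fly, the mantis, the snake]
6. Farmer goes back to the west bank alone.  [the west bank: the sparrow, the toad | the east bank: the beetle, the fly, the mantis, the snake]
7. Farmer goes to the east bank with the sparrow and the toad.  [the west bank: — | the east bank: the beetle, the fly, the mantis, the snake, the sparrow, the toad]

No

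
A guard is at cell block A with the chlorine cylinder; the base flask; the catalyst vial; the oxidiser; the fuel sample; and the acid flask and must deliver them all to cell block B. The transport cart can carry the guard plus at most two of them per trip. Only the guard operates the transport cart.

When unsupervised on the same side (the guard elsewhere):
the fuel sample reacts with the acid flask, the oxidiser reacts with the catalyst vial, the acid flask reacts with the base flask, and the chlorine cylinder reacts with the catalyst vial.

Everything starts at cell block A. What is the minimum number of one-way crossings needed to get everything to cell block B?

7

Counting alone: the guard can take at most 2 across per trip to cell block B, so moving all 6 needs at least 3 loaded trips out, with a return between consecutive ones — at least 5 crossings.
The safety rule pushes this higher. Following every safe sequence of crossings, the most of the 6 that can be at cell block B as the transport cart arrives there on crossing 5 is 5 — never all 6.
So no plan with fewer than 7 crossings exists, and this one achieves 7:
1. Guard goes to cell block B with the acid flask and the catalyst vial.
2. Guard goes back to cell block A alone.
3. Guard goes to cell block B with the base flask and the chlorine cylinder.
4. Guard goes back to cell block A with the acid flask and the catalyst vial.
5. Guard goes to cell block B with the fuel sample and the oxidiser.
6. Guard goes back to cell block A alone.
7. Guard goes to cell block B with the acid flask and the catalyst vial.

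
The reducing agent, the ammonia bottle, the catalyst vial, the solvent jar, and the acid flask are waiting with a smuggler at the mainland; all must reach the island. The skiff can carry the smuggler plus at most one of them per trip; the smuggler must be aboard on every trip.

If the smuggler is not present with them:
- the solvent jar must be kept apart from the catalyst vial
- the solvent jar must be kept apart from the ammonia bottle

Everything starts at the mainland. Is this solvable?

Yes

1. Smuggler goes to the island with the solvent jar.
2. Smuggler goes back to the mainland alone.
3. Smuggler goes to the island with the reducing agent.
4. Smuggler goes back to the mainland alone.
5. Smuggler goes to the island with the ammonia bottle.
6. Smuggler goes back to the mainland with the solvent jar.
7. Smuggler goes to the island with the catalyst vial.
8. Smuggler goes back to the mainland alone.
9. Smuggler goes to the island with the acid flask.
10. Smuggler goes back to the mainland alone.
11. Smuggler goes to the island with the solvent jar.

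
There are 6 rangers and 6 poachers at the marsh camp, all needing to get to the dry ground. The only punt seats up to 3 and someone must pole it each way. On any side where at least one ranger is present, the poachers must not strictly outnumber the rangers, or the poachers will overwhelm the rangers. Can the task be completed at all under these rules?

Following every safe sequence of crossings from the start, the most of the 12 that can be at the dry ground as the punt arrives there on crossings 1, 3, 5 is 3, 5, 6 respectively; the best ever achieved is 6 of 12.
From crossing 7 on, no configuration arises that was not already reachable earlier: only 17 distinct safe configurations (who is on which side, and where the punt is) can ever be reached, none of them has everyone across, and every continuation just revisits them. They are: 0 rangers + 0 poachers across (punt back at the start); 0 rangers + 1 poacher across (punt there); 0 rangers + 1 poacher across (punt back at the start); 0 rangers + 2 poachers across (punt there); 0 rangers + 2 poachers across (punt back at the start); 0 rangers + 3 poachers across (punt there); 0 rangers + 3 poachers across (punt back at the start); 0 rangers + 4 poachers across (punt there); 0 rangers + 4 poachers across (punt back at the start); 0 rangers + 5 poachers across (punt there); 0 rangers + 5 poachers across (punt back at the start); 0 rangers + 6 poachers across (punt there); 1 ranger + 1 poacher across (punt there); 1 ranger + 1 poacher across (punt back at the start); 2 rangers + 2 poachers across (punt there); 2 rangers + 2 poachers across (punt back at the start); 3 rangers + 3 poachers across (punt there). So no valid plan exists.

No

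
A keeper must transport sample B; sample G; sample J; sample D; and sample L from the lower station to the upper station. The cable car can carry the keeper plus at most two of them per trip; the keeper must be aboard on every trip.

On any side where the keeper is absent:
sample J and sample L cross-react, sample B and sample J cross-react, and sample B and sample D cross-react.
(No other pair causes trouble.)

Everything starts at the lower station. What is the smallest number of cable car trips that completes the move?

5

Counting alone: the keeper can take at most 2 across per trip to the upper station, so moving all 5 needs at least 3 loaded trips out, with a return between consecutive ones — at least 5 crossings.
The plan below uses exactly 5 crossings, so it is optimal:
1. Keeper goes to the upper station with sample B and sample J.
2. Keeper goes back to the lower station with sample B.
3. Keeper goes to the upper station with sample D and sample G.
4. Keeper goes back to the lower station alone.
5. Keeper goes to the upper station with sample B and sample L.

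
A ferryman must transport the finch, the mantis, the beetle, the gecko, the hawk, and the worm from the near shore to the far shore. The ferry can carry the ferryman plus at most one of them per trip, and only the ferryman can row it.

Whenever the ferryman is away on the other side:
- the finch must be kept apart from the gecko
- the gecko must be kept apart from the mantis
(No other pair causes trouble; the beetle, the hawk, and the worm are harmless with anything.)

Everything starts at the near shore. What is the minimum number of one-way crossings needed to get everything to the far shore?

13

Counting alone: the ferryman can take at most 1 across per trip to the far shore, so moving all 6 needs at least 6 loaded trips out, with a return between consecutive ones — at least 11 crossings.
The safety rule pushes this higher. Following every safe sequence of crossings, the most of the 6 that can be at the far shore as the ferry arrives there on crossing 11 is 5 — never all 6.
So no plan with fewer than 13 crossings exists, and this one achieves 13:
1. Ferryman goes to the far shore with the gecko.  [the near shore: the beetle, the finch, the hawk, the mantis, the worm | the far shore: the gecko]
2. Ferryman goes back to the near shore alone.  [the near shore: the beetle, the finch, the hawk, the mantis, the worm | the far shore: the gecko]
3. Ferryman goes to the far shore with the finch.  [the near shore: the beetle, the hawk, the mantis, the worm | the far shore: the finch, the gecko]
4. Ferryman goes back to the near shore with the gecko.  [the near shore: the beetle, the gecko, the hawk, the mantis, the worm | the far shore: the finch]
5. Ferryman goes to the far shore with the mantis.  [the near shore: the beetle, the gecko, the hawk, the worm | the far shore: the finch, the mantis]
6. Ferryman goes back to the near shore alone.  [the near shore: the beetle, the gecko, the hawk, the worm | the far shore: the finch, the mantis]
7. Ferryman goes to the far shore with the beetle.  [the near shore: the gecko, the hawk, the worm | the far shore: the beetle, the finch, the mantis]
8. Ferryman goes back to the near shore alone.  [the near shore: the gecko, the hawk, the worm | the far shore: the beetle, the finch, the mantis]
9. Ferryman goes to the far shore with the hawk.  [the near shore: the gecko, the worm | the far shore: the beetle, the finch, the hawk, the mantis]
10. Ferryman goes back to the near shore alone.  [the near shore: the gecko, the worm | the far shore: the beetle, the finch, the hawk, the mantis]
11. Ferryman goes to the far shore with the worm.  [the near shore: the gecko | the far shore: the beetle, the finch, the hawk, the mantis, the worm]
12. Ferryman goes back to the near shore alone.  [the near shore: the gecko | the far shore: the beetle, the finch, the hawk, the mantis, the worm]
13. Ferryman goes to the far shore with the gecko.  [the near shore: — | the far shore: the beetle, the finch, the gecko, the hawk, the mantis, the worm]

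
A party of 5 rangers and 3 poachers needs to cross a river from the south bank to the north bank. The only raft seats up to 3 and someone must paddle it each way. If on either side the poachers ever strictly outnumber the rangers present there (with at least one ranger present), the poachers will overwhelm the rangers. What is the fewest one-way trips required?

7

Counting alone: each trip to the north bank takes at most 3 across and each return brings at least 1 back, so after t trips out (and t−1 returns) at most 3t − (t−1) of the 8 are across; that first reaches 8 at t = 4, so at least 7 crossings are needed.
The plan below uses exactly 7 crossings, so it is optimal:
1. 2 poachers → the north bank.  (the south bank: 5R 1P; the north bank: 0R 2P)
2. 1 poacher ← the south bank.  (the south bank: 5R 2P; the north bank: 0R 1P)
3. 2 rangers and 1 poacher → the north bank.  (the south bank: 3R 1P; the north bank: 2R 2P)
4. 1 poacher ← the south bank.  (the south bank: 3R 2P; the north bank: 2R 1P)
5. 1 ranger and 2 poachers → the north bank.  (the south bank: 2R 0P; the north bank: 3R 3P)
6. 1 poacher ← the south bank.  (the south bank: 2R 1P; the north bank: 3R 2P)
7. 2 rangers and 1 poacher → the north bank.  (the south bank: 0R 0P; the north bank: 5R 3P)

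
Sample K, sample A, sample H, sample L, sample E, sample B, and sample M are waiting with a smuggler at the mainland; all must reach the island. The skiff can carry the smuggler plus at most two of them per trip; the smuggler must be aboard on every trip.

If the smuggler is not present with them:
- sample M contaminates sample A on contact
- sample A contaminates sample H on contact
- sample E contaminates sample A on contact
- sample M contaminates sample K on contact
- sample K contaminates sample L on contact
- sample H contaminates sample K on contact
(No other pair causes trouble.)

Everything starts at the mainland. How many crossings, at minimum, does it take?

Counting alone: the smuggler can take at most 2 across per trip to the island, so moving all 7 needs at least 4 loaded trips out, with a return between consecutive ones — at least 7 crossings.
The safety rule pushes this higher. Following every safe sequence of crossings, the most of the 7 that can be at the island as the skiff arrives there on crossing 7 is 6 — never all 7.
So no plan with fewer than 9 crossings exists, and this one achieves 9:
1. Smuggler goes to the island with sample A and sample K.  [the mainland: sample B, sample E, sample H, sample L, sample M | the island: sample A, sample K]
2. Smuggler goes back to the mainland alone.  [the mainland: sample B, sample E, sample H, sample L, sample M | the island: sample A, sample K]
3. Smuggler goes to the island with sample L.  [the mainland: sample B, sample E, sample H, sample M | the island: sample A, sample K, sample L]
4. Smuggler goes back to the mainland with sample K.  [the mainland: sample B, sample E, sample H, sample K, sample M | the island: sample A, sample L]
5. Smuggler goes to the island with sample H and sample M.  [the mainland: sample B, sample E, sample K | the island: sample A, sample H, sample L, sample M]
6. Smuggler goes back to the mainland with sample A.  [the mainland: sample A, sample B, sample E, sample K | the island: sample H, sample L, sample M]
7. Smuggler goes to the island with sample B and sample E.  [the mainland: sample A, sample K | the island: sample B, sample E, sample H, sample L, sample M]
8. Smuggler goes back to the mainland alone.  [the mainland: sample A, sample K | the island: sample B, sample E, sample H, sample L, sample M]
9. Smuggler goes to the island with sample A and sample K.  [the mainland: — | the island: sample A, sample B, sample E, sample H, sample K, sample L, sample M]

9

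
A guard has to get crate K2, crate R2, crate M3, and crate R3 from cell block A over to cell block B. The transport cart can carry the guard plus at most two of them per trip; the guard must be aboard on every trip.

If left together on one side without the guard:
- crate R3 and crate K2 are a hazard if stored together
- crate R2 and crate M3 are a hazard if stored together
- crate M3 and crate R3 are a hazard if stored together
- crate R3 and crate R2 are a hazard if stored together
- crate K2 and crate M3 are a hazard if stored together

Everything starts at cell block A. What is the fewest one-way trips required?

Counting alone: the guard can take at most 2 across per trip to cell block B, so moving all 4 needs at least 2 loaded trips out, with a return between consecutive ones — at least 3 crossings.
The safety rule pushes this higher. Following every safe sequence of crossings, the most of the 4 that can be at cell block B as the transport cart arrives there on crossing 3 is 3 — never all 4.
So no plan with fewer than 5 crossings exists, and this one achieves 5:
1. Guard goes to cell block B with crate M3 and crate R3.  [cell block A: crate K2, crate R2 | cell block B: crate M3, crate R3]
2. Guard goes back to cell block A with crate M3.  [cell block A: crate K2, crate M3, crate R2 | cell block B: crate R3]
3. Guard goes to cell block B with crate K2 and crate R2.  [cell block A: crate M3 | cell block B: crate K2, crate R2, crate R3]
4. Guard goes back to cell block A with crate R3.  [cell block A: crate M3, crate R3 | cell block B: crate K2, crate R2]
5. Guard goes to cell block B with crate M3 and crate R3.  [cell block A: — | cell block B: crate K2, crate M3, crate R2, crate R3]

5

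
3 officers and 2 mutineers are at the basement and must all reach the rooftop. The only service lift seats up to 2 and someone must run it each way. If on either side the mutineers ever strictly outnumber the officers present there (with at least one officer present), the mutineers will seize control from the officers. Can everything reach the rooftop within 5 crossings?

No

Counting alone: each trip to the rooftop takes at most 2 across and each return brings at least 1 back, so after t trips out (and t−1 returns) at most 2t − (t−1) of the 5 are across; that first reaches 5 at t = 4, so at least 7 crossings are needed.
Since 5 < 7, 5 crossings cannot be enough. (The shortest complete plan in fact takes 7:)
1. 2 mutineers → the rooftop.  (the basement: 3O 0M; the rooftop: 0O 2M)
2. 1 mutineer ← the basement.  (the basement: 3O 1M; the rooftop: 0O 1M)
3. 2 officers → the rooftop.  (the basement: 1O 1M; the rooftop: 2O 1M)
4. 1 officer ← the basement.  (the basement: 2O 1M; the rooftop: 1O 1M)
5. 1 officer and 1 mutineer → the rooftop.  (the basement: 1O 0M; the rooftop: 2O 2M)
6. 1 mutineer ← the basement.  (the basement: 1O 1M; the rooftop: 2O 1M)
7. 1 officer and 1 mutineer → the rooftop.  (the basement: 0O 0M; the rooftop: 3O 2M)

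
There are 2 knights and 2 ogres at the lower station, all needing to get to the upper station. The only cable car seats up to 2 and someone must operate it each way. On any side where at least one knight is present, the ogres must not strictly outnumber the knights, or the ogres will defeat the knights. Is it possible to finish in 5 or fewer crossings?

Yes — this plan uses 5 crossings (≤ 5):
1. 2 ogres → the upper station.  (the lower station: 2K 0O; the upper station: 0K 2O)
2. 1 ogre ← the lower station.  (the lower station: 2K 1O; the upper station: 0K 1O)
3. 2 knights → the upper station.  (the lower station: 0K 1O; the upper station: 2K 1O)
4. 1 ogre ← the lower station.  (the lower station: 0K 2O; the upper station: 2K 0O)
5. 2 ogres → the upper station.  (the lower station: 0K 0O; the upper station: 2K 2O)

Yes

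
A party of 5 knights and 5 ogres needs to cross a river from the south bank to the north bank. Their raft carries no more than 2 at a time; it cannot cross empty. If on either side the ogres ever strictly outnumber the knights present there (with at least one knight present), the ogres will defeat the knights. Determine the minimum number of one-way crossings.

impossible

Following every safe sequence of crossings from the start, the most of the 10 that can be at the north bank as the raft arrives there on crossings 1, 3, 5, 7 is 2, 3, 4, 5 respectively; the best ever achieved is 5 of 10.
From crossing 9 on, no configuration arises that was not already reachable earlier: only 13 distinct safe configurations (who is on which side, and where the raft is) can ever be reached, none of them has everyone across, and every continuation just revisits them. They are: 0 knights + 0 ogres across (raft back at the start); 0 knights + 1 ogre across (raft there); 0 knights + 1 ogre across (raft back at the start); 0 knights + 2 ogres across (raft there); 0 knights + 2 ogres across (raft back at the start); 0 knights + 3 ogres across (raft there); 0 knights + 3 ogres across (raft back at the start); 0 knights + 4 ogres across (raft there); 0 knights + 4 ogres across (raft back at the start); 0 knights + 5 ogres across (raft there); 1 knight + 1 ogre across (raft there); 1 knight + 1 ogre across (raft back at the start); 2 knights + 2 ogres across (raft there). So no valid plan exists.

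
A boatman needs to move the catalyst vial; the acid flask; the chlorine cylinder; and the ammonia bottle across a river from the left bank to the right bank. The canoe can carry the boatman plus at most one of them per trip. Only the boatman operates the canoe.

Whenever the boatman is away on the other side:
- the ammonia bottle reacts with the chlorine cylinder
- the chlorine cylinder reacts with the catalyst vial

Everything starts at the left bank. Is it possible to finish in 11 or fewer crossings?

Yes — this plan uses 9 crossings (≤ 11):
1. Boatman goes to the right bank with the chlorine cylinder.
2. Boatman goes back to the left bank alone.
3. Boatman goes to the right bank with the catalyst vial.
4. Boatman goes back to the left bank with the chlorine cylinder.
5. Boatman goes to the right bank with the ammonia bottle.
6. Boatman goes back to the left bank alone.
7. Boatman goes to the right bank with the acid flask.
8. Boatman goes back to the left bank alone.
9. Boatman goes to the right bank with the chlorine cylinder.

Yes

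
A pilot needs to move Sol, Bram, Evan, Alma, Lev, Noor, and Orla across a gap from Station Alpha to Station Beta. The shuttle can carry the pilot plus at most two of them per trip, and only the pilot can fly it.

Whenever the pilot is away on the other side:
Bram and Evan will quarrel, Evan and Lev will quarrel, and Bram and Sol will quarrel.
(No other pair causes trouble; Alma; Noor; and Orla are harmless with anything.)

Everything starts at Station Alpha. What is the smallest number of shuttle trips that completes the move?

7

Counting alone: the pilot can take at most 2 across per trip to Station Beta, so moving all 7 needs at least 4 loaded trips out, with a return between consecutive ones — at least 7 crossings.
The plan below uses exactly 7 crossings, so it is optimal:
1. Pilot goes to Station Beta with Evan and Sol.
2. Pilot goes back to Station Alpha alone.
3. Pilot goes to Station Beta with Alma.
4. Pilot goes back to Station Alpha alone.
5. Pilot goes to Station Beta with Noor and Orla.
6. Pilot goes back to Station Alpha alone.
7. Pilot goes to Station Beta with Bram and Lev.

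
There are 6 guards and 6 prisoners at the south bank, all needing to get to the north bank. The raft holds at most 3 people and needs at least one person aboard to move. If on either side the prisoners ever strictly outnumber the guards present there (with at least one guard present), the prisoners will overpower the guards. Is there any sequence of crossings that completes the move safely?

Following every safe sequence of crossings from the start, the most of the 12 that can be at the north bank as the raft arrives there on crossings 1, 3, 5 is 3, 5, 6 respectively; the best ever achieved is 6 of 12.
From crossing 7 on, no configuration arises that was not already reachable earlier: only 17 distinct safe configurations (who is on which side, and where the raft is) can ever be reached, none of them has everyone across, and every continuation just revisits them. They are: 0 guards + 0 prisoners across (raft back at the start); 0 guards + 1 prisoner across (raft there); 0 guards + 1 prisoner across (raft back at the start); 0 guards + 2 prisoners across (raft there); 0 guards + 2 prisoners across (raft back at the start); 0 guards + 3 prisoners across (raft there); 0 guards + 3 prisoners across (raft back at the start); 0 guards + 4 prisoners across (raft there); 0 guards + 4 prisoners across (raft back at the start); 0 guards + 5 prisoners across (raft there); 0 guards + 5 prisoners across (raft back at the start); 0 guards + 6 prisoners across (raft there); 1 guard + 1 prisoner across (raft there); 1 guard + 1 prisoner across (raft back at the start); 2 guards + 2 prisoners across (raft there); 2 guards + 2 prisoners across (raft back at the start); 3 guards + 3 prisoners across (raft there). So no valid plan exists.

No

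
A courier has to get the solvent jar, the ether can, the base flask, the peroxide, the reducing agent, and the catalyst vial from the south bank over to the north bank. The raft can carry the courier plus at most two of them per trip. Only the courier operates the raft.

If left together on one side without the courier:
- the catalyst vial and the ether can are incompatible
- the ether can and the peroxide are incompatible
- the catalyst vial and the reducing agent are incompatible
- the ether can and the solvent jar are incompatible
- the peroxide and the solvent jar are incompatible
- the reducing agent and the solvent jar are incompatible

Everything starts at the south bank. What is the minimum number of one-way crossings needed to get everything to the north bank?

impossible

Whatever the first load, the items left behind include a forbidden pair without the courier. No opening move is safe, so no plan exists.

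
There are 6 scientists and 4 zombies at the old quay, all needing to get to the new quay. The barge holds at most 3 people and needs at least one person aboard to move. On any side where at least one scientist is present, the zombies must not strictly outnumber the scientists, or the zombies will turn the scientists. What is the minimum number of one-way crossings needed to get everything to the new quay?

Counting alone: each trip to the new quay takes at most 3 across and each return brings at least 1 back, so after t trips out (and t−1 returns) at most 3t − (t−1) of the 10 are across; that first reaches 10 at t = 5, so at least 9 crossings are needed.
The plan below uses exactly 9 crossings, so it is optimal:
1. 2 zombies → the new quay.  (the old quay: 6S 2Z; the new quay: 0S 2Z)
2. 1 zombie ← the old quay.  (the old quay: 6S 3Z; the new quay: 0S 1Z)
3. 3 zombies → the new quay.  (the old quay: 6S 0Z; the new quay: 0S 4Z)
4. 1 zombie ← the old quay.  (the old quay: 6S 1Z; the new quay: 0S 3Z)
5. 3 scientists → the new quay.  (the old quay: 3S 1Z; the new quay: 3S 3Z)
6. 1 zombie ← the old quay.  (the old quay: 3S 2Z; the new quay: 3S 2Z)
7. 1 scientist and 2 zombies → the new quay.  (the old quay: 2S 0Z; the new quay: 4S 4Z)
8. 1 zombie ← the old quay.  (the old quay: 2S 1Z; the new quay: 4S 3Z)
9. 2 scientists and 1 zombie → the new quay.  (the old quay: 0S 0Z; the new quay: 6S 4Z)

9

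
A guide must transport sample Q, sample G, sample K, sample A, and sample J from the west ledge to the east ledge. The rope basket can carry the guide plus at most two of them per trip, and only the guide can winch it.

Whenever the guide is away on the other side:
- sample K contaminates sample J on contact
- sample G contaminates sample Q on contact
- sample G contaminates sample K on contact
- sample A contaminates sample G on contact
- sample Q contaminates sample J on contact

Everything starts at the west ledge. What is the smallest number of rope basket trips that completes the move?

7

Counting alone: the guide can take at most 2 across per trip to the east ledge, so moving all 5 needs at least 3 loaded trips out, with a return between consecutive ones — at least 5 crossings.
The safety rule pushes this higher. Following every safe sequence of crossings, the most of the 5 that can be at the east ledge as the rope basket arrives there on crossing 5 is 4 — never all 5.
So no plan with fewer than 7 crossings exists, and this one achieves 7:
1. Guide goes to the east ledge with sample G and sample J.  [the west ledge: sample A, sample K, sample Q | the east ledge: sample G, sample J]
2. Guide goes back to the west ledge alone.  [the west ledge: sample A, sample K, sample Q | the east ledge: sample G, sample J]
3. Guide goes to the east ledge with sample Q.  [the west ledge: sample A, sample K | the east ledge: sample G, sample J, sample Q]
4. Guide goes back to the west ledge with sample G and sample J.  [the west ledge: sample A, sample G, sample J, sample K | the east ledge: sample Q]
5. Guide goes to the east ledge with sample A and sample K.  [the west ledge: sample G, sample J | the east ledge: sample A, sample K, sample Q]
6. Guide goes back to the west ledge alone.  [the west ledge: sample G, sample J | the east ledge: sample A, sample K, sample Q]
7. Guide goes to the east ledge with sample G and sample J.  [the west ledge: — | the east ledge: sample A, sample G, sample J, sample K, sample Q]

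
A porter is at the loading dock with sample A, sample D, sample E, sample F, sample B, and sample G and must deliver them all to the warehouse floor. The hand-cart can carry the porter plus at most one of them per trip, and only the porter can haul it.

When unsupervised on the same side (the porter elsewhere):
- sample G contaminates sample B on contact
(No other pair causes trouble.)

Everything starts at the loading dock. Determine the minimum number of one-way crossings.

11

Counting alone: the porter can take at most 1 across per trip to the warehouse floor, so moving all 6 needs at least 6 loaded trips out, with a return between consecutive ones — at least 11 crossings.
The plan below uses exactly 11 crossings, so it is optimal:
1. Porter goes to the warehouse floor with sample B.
2. Porter goes back to the loading dock alone.
3. Porter goes to the warehouse floor with sample A.
4. Porter goes back to the loading dock alone.
5. Porter goes to the warehouse floor with sample D.
6. Porter goes back to the loading dock alone.
7. Porter goes to the warehouse floor with sample E.
8. Porter goes back to the loading dock alone.
9. Porter goes to the warehouse floor with sample F.
10. Porter goes back to the loading dock alone.
11. Porter goes to the warehouse floor with sample G.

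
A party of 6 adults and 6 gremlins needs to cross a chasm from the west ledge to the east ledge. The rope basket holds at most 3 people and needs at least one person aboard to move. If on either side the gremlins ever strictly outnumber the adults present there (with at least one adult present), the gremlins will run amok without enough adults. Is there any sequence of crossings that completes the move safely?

Following every safe sequence of crossings from the start, the most of the 12 that can be at the east ledge as the rope basket arrives there on crossings 1, 3, 5 is 3, 5, 6 respectively; the best ever achieved is 6 of 12.
From crossing 7 on, no configuration arises that was not already reachable earlier: only 17 distinct safe configurations (who is on which side, and where the rope basket is) can ever be reached, none of them has everyone across, and every continuation just revisits them. They are: 0 adults + 0 gremlins across (rope basket back at the start); 0 adults + 1 gremlin across (rope basket there); 0 adults + 1 gremlin across (rope basket back at the start); 0 adults + 2 gremlins across (rope basket there); 0 adults + 2 gremlins across (rope basket back at the start); 0 adults + 3 gremlins across (rope basket there); 0 adults + 3 gremlins across (rope basket back at the start); 0 adults + 4 gremlins across (rope basket there); 0 adults + 4 gremlins across (rope basket back at the start); 0 adults + 5 gremlins across (rope basket there); 0 adults + 5 gremlins across (rope basket back at the start); 0 adults + 6 gremlins across (rope basket there); 1 adult + 1 gremlin across (rope basket there); 1 adult + 1 gremlin across (rope basket back at the start); 2 adults + 2 gremlins across (rope basket there); 2 adults + 2 gremlins across (rope basket back at the start); 3 adults + 3 gremlins across (rope basket there). So no valid plan exists.

No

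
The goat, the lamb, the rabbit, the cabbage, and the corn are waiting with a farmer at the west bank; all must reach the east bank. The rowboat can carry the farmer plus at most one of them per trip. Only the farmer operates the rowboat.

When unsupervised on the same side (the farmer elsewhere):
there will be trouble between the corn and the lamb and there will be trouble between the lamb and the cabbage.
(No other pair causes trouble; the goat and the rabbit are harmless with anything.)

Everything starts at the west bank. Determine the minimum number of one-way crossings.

11

Counting alone: the farmer can take at most 1 across per trip to the east bank, so moving all 5 needs at least 5 loaded trips out, with a return between consecutive ones — at least 9 crossings.
The safety rule pushes this higher. Following every safe sequence of crossings, the most of the 5 that can be at the east bank as the rowboat arrives there on crossing 9 is 4 — never all 5.
So no plan with fewer than 11 crossings exists, and this one achieves 11:
1. Farmer goes to the east bank with the lamb.  [the west bank: the cabbage, the corn, the goat, the rabbit | the east bank: the lamb]
2. Farmer goes back to the west bank alone.  [the west bank: the cabbage, the corn, the goat, the rabbit | the east bank: the lamb]
3. Farmer goes to the east bank with the goat.  [the west bank: the cabbage, the corn, the rabbit | the east bank: the goat, the lamb]
4. Farmer goes back to the west bank alone.  [the west bank: the cabbage, the corn, the rabbit | the east bank: the goat, the lamb]
5. Farmer goes to the east bank with the rabbit.  [the west bank: the cabbage, the corn | the east bank: the goat, the lamb, the rabbit]
6. Farmer goes back to the west bank alone.  [the west bank: the cabbage, the corn | the east bank: the goat, the lamb, the rabbit]
7. Farmer goes to the east bank with the cabbage.  [the west bank: the corn | the east bank: the cabbage, the goat, the lamb, the rabbit]
8. Farmer goes back to the west bank with the lamb.  [the west bank: the corn, the lamb | the east bank: the cabbage, the goat, the rabbit]
9. Farmer goes to the east bank with the corn.  [the west bank: the lamb | the east bank: the cabbage, the corn, the goat, the rabbit]
10. Farmer goes back to the west bank alone.  [the west bank: the lamb | the east bank: the cabbage, the corn, the goat, the rabbit]
11. Farmer goes to the east bank with the lamb.  [the west bank: — | the east bank: the cabbage, the corn, the goat, the lamb, the rabbit]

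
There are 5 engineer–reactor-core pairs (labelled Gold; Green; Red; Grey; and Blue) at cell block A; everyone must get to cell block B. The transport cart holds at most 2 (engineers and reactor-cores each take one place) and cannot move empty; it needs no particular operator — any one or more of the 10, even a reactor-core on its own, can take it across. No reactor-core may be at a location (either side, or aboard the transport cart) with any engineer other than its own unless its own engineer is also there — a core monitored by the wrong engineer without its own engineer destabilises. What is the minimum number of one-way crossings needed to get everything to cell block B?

impossible

Following every safe sequence of crossings from the start, the most of the 10 that can be at cell block B as the transport cart arrives there on crossings 1, 3, 5, 7 is 2, 3, 4, 5 respectively; the best ever achieved is 5 of 10.
From crossing 9 on, no configuration arises that was not already reachable earlier: only 82 distinct safe configurations (who is on which side, and where the transport cart is) can ever be reached, none of them has everyone across, and every continuation just revisits them. So no valid plan exists.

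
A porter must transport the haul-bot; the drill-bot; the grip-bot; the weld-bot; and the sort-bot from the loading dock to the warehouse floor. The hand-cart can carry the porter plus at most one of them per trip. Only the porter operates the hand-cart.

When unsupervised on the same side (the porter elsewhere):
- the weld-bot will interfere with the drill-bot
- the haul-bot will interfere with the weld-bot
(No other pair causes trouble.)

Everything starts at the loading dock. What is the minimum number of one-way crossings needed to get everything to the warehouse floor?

Counting alone: the porter can take at most 1 across per trip to the warehouse floor, so moving all 5 needs at least 5 loaded trips out, with a return between consecutive ones — at least 9 crossings.
The safety rule pushes this higher. Following every safe sequence of crossings, the most of the 5 that can be at the warehouse floor as the hand-cart arrives there on crossing 9 is 4 — never all 5.
So no plan with fewer than 11 crossings exists, and this one achieves 11:
1. Porter goes to the warehouse floor with the weld-bot.
2. Porter goes back to the loading dock alone.
3. Porter goes to the warehouse floor with the haul-bot.
4. Porter goes back to the loading dock with the weld-bot.
5. Porter goes to the warehouse floor with the drill-bot.
6. Porter goes back to the loading dock alone.
7. Porter goes to the warehouse floor with the grip-bot.
8. Porter goes back to the loading dock alone.
9. Porter goes to the warehouse floor with the sort-bot.
10. Porter goes back to the loading dock alone.
11. Porter goes to the warehouse floor with the weld-bot.

11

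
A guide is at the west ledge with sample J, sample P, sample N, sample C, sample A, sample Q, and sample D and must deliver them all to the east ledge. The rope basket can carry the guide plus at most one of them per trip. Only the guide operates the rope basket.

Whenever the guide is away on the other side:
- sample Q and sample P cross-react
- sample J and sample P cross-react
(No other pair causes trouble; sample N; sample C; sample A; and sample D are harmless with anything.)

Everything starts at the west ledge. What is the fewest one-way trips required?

15

Counting alone: the guide can take at most 1 across per trip to the east ledge, so moving all 7 needs at least 7 loaded trips out, with a return between consecutive ones — at least 13 crossings.
The safety rule pushes this higher. Following every safe sequence of crossings, the most of the 7 that can be at the east ledge as the rope basket arrives there on crossing 13 is 6 — never all 7.
So no plan with fewer than 15 crossings exists, and this one achieves 15:
1. Guide goes to the east ledge with sample P.
2. Guide goes back to the west ledge alone.
3. Guide goes to the east ledge with sample J.
4. Guide goes back to the west ledge with sample P.
5. Guide goes to the east ledge with sample Q.
6. Guide goes back to the west ledge alone.
7. Guide goes to the east ledge with sample N.
8. Guide goes back to the west ledge alone.
9. Guide goes to the east ledge with sample C.
10. Guide goes back to the west ledge alone.
11. Guide goes to the east ledge with sample A.
12. Guide goes back to the west ledge alone.
13. Guide goes to the east ledge with sample D.
14. Guide goes back to the west ledge alone.
15. Guide goes to the east ledge with sample P.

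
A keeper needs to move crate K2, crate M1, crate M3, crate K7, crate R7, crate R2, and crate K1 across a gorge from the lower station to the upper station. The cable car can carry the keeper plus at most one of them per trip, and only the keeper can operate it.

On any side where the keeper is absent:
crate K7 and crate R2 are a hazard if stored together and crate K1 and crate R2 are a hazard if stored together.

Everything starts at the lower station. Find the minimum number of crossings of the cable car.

15

Counting alone: the keeper can take at most 1 across per trip to the upper station, so moving all 7 needs at least 7 loaded trips out, with a return between consecutive ones — at least 13 crossings.
The safety rule pushes this higher. Following every safe sequence of crossings, the most of the 7 that can be at the upper station as the cable car arrives there on crossing 13 is 6 — never all 7.
So no plan with fewer than 15 crossings exists, and this one achieves 15:
1. Keeper goes to the upper station with crate R2.  [the lower station: crate K1, crate K2, crate K7, crate M1, crate M3, crate R7 | the upper station: crate R2]
2. Keeper goes back to the lower station alone.  [the lower station: crate K1, crate K2, crate K7, crate M1, crate M3, crate R7 | the upper station: crate R2]
3. Keeper goes to the upper station with crate K2.  [the lower station: crate K1, crate K7, crate M1, crate M3, crate R7 | the upper station: crate K2, crate R2]
4. Keeper goes back to the lower station alone.  [the lower station: crate K1, crate K7, crate M1, crate M3, crate R7 | the upper station: crate K2, crate R2]
5. Keeper goes to the upper station with crate M1.  [the lower station: crate K1, crate K7, crate M3, crate R7 | the upper station: crate K2, crate M1, crate R2]
6. Keeper goes back to the lower station alone.  [the lower station: crate K1, crate K7, crate M3, crate R7 | the upper station: crate K2, crate M1, crate R2]
7. Keeper goes to the upper station with crate M3.  [the lower station: crate K1, crate K7, crate R7 | the upper station: crate K2, crate M1, crate M3, crate R2]
8. Keeper goes back to the lower station alone.  [the lower station: crate K1, crate K7, crate R7 | the upper station: crate K2, crate M1, crate M3, crate R2]
9. Keeper goes to the upper station with crate K7.  [the lower station: crate K1, crate R7 | the upper station: crate K2, crate K7, crate M1, crate M3, crate R2]
10. Keeper goes back to the lower station with crate R2.  [the lower station: crate K1, crate R2, crate R7 | the upper station: crate K2, crate K7, crate M1, crate M3]
11. Keeper goes to the upper station with crate K1.  [the lower station: crate R2, crate R7 | the upper station: crate K1, crate K2, crate K7, crate M1, crate M3]
12. Keeper goes back to the lower station alone.  [the lower station: crate R2, crate R7 | the upper station: crate K1, crate K2, crate K7, crate M1, crate M3]
13. Keeper goes to the upper station with crate R7.  [the lower station: crate R2 | the upper station: crate K1, crate K2, crate K7, crate M1, crate M3, crate R7]
14. Keeper goes back to the lower station alone.  [the lower station: crate R2 | the upper station: crate K1, crate K2, crate K7, crate M1, crate M3, crate R7]
15. Keeper goes to the upper station with crate R2.  [the lower station: — | the upper station: crate K1, crate K2, crate K7, crate M1, crate M3, crate R2, crate R7]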